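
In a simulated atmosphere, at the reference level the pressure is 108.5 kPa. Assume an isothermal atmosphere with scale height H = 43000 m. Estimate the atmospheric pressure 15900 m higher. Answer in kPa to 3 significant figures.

Barometric formula: P = P₀ exp(−z/H).
z/H = 15900/43000 = 0.36977; exp(−0.36977) = 0.69089.
P = 108.5 × 0.69089 = 74.962 kPa.

P ≈ 75.0 kPa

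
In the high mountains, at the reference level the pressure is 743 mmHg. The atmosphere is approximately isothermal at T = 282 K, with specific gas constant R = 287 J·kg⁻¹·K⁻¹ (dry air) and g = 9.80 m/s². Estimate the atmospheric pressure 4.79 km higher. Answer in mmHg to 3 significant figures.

Scale height: H = RT/g = 287 × 282 / 9.80 = 8258.6 m.
Barometric formula: P = P₀ exp(−z/H).
z/H = 4790.0/8258.6 = 0.58000; exp(−0.58000) = 0.55990.
P = 743 × 0.55990 = 416.01 mmHg.

P ≈ 416 mmHg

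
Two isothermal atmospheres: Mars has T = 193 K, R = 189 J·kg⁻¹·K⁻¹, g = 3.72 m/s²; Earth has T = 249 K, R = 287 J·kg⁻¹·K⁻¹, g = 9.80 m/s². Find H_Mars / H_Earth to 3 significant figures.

H = RT/g for each body.
H_Mars = 189 × 193 / 3.72 = 9805.6 m.
H_Earth = 287 × 249 / 9.80 = 7292.1 m.
H_Mars/H_Earth = 9805.6/7292.1 = 1.3447.

H_Mars/H_Earth ≈ 1.34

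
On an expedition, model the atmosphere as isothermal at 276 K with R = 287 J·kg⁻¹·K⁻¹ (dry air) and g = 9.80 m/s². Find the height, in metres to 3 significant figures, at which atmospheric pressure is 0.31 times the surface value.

Scale height: H = RT/g = 287 × 276 / 9.80 = 8082.9 m.
Set P/P₀ = exp(−z/H) = 0.31, so z = −H ln(0.31).
−ln(0.31) = 1.1712; z = 8082.9 × 1.1712 = 9466.7 m.

z ≈ 9470 m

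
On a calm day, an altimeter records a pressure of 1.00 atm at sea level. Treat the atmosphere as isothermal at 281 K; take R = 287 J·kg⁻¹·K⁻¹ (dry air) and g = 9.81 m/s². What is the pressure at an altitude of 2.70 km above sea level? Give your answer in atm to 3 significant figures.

Scale height: H = RT/g = 287 × 281 / 9.81 = 8220.9 m.
Barometric formula: P = P₀ exp(−z/H).
z/H = 2700.0/8220.9 = 0.32843; exp(−0.32843) = 0.72005.
P = 1.00 × 0.72005 = 0.72005 atm.

P ≈ 0.720 atm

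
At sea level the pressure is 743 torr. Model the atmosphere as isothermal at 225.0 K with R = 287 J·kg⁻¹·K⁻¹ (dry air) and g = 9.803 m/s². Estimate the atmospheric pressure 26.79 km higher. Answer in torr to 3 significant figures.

P ≈ 12.7 torr

Scale height: H = RT/g = 287 × 225.0 / 9.803 = 6587.3 m.
Barometric formula: P = P₀ exp(−z/H).
z/H = 26790/6587.3 = 4.0669; exp(−4.0669) = 0.017130.
P = 743 × 0.017130 = 12.728 torr.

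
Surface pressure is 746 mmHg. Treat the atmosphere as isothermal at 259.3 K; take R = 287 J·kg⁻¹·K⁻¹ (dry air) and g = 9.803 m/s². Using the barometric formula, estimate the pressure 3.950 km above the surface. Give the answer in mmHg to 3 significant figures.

Scale height: H = RT/g = 287 × 259.3 / 9.803 = 7591.5 m.
Barometric formula: P = P₀ exp(−z/H).
z/H = 3950.0/7591.5 = 0.52032; exp(−0.52032) = 0.59433.
P = 746 × 0.59433 = 443.37 mmHg.

P ≈ 443 mmHg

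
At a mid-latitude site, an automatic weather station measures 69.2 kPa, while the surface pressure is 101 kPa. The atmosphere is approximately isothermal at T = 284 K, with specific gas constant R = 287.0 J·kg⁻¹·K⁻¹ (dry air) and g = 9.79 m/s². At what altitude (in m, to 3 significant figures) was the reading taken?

z ≈ 3150 m

Scale height: H = RT/g = 287.0 × 284 / 9.79 = 8325.6 m.
Invert the barometric formula: z = H ln(P₀/P).
P₀/P = 101/69.2 = 1.4595; ln(1.4595) = 0.37809.
z = 8325.6 × 0.37809 = 3147.8 m.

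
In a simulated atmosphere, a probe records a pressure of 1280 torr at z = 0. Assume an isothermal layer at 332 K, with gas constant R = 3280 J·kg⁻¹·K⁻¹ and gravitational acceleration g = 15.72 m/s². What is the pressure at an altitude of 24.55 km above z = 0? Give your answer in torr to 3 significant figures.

Scale height: H = RT/g = 3280 × 332 / 15.72 = 69272 m.
Barometric formula: P = P₀ exp(−z/H).
z/H = 24550/69272 = 0.35440; exp(−0.35440) = 0.70159.
P = 1280 × 0.70159 = 898.04 torr.

P ≈ 898 torr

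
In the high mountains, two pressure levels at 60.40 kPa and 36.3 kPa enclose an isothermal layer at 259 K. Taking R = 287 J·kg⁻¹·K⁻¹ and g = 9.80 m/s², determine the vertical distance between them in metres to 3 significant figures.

Δz ≈ 3860 m

Hypsometric equation: Δz = (R T̄/g) ln(P₁/P₂).
R T̄/g = 287 × 259 / 9.80 = 7585.0 m.
ln(60.40/36.3) = ln(1.6639) = 0.50916.
Δz = 7585.0 × 0.50916 = 3862.0 m.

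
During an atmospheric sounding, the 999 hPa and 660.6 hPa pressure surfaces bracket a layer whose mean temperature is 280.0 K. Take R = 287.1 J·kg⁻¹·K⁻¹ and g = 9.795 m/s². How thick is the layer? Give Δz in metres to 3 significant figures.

Δz ≈ 3390 m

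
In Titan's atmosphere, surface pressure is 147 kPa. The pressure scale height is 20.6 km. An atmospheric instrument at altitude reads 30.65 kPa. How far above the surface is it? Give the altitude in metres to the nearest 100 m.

z ≈ 32300 m

Invert the barometric formula: z = H ln(P₀/P).
P₀/P = 147/30.65 = 4.7961; ln(4.7961) = 1.5678.
z = 20600 × 1.5678 = 32297 m.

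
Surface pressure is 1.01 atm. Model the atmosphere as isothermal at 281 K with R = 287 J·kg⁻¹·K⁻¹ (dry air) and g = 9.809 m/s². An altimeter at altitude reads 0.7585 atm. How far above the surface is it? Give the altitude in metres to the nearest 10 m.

z ≈ 2350 m

Scale height: H = RT/g = 287 × 281 / 9.809 = 8221.7 m.
Invert the barometric formula: z = H ln(P₀/P).
P₀/P = 1.01/0.7585 = 1.3316; ln(1.3316) = 0.28638.
z = 8221.7 × 0.28638 = 2354.5 m.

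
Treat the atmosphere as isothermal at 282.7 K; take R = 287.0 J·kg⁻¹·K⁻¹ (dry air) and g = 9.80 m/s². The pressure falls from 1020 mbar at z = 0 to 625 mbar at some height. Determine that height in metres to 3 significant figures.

z ≈ 4060 m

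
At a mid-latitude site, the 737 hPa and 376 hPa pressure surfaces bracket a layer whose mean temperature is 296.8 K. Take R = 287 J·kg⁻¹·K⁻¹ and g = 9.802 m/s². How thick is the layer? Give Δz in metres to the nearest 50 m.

Δz ≈ 5850 m

Hypsometric equation: Δz = (R T̄/g) ln(P₁/P₂).
R T̄/g = 287 × 296.8 / 9.802 = 8690.2 m.
ln(737/376) = ln(1.9601) = 0.67300.
Δz = 8690.2 × 0.67300 = 5848.5 m.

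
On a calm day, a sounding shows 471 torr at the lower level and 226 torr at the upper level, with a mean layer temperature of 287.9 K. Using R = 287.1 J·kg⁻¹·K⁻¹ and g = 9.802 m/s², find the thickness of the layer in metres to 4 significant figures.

Hypsometric equation: Δz = (R T̄/g) ln(P₁/P₂).
R T̄/g = 287.1 × 287.9 / 9.802 = 8432.6 m.
ln(471/226) = ln(2.0841) = 0.73434.
Δz = 8432.6 × 0.73434 = 6192.4 m.

Δz ≈ 6192 m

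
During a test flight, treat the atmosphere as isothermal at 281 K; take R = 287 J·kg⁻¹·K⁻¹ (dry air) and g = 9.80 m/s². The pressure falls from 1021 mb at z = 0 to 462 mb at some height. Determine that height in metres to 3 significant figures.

Scale height: H = RT/g = 287 × 281 / 9.80 = 8229.3 m.
Invert the barometric formula: z = H ln(P₀/P).
P₀/P = 1021/462 = 2.2100; ln(2.2100) = 0.79299.
z = 8229.3 × 0.79299 = 6525.8 m.

z ≈ 6530 m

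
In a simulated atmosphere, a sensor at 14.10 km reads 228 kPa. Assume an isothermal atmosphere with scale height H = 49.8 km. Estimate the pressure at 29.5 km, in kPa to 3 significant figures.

Between two levels, P₂ = P₁ exp(−Δz/H) with Δz = z₂ − z₁.
Δz = 29500 − 14100 = 15400 m; Δz/H = 15400/49800 = 0.30924.
P₂ = 228 × exp(−0.30924) = 228 × 0.73400 = 167.35 kPa.

P ≈ 167 kPa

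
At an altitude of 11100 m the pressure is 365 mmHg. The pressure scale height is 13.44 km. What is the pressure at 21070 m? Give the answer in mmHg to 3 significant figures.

Between two levels, P₂ = P₁ exp(−Δz/H) with Δz = z₂ − z₁.
Δz = 21070 − 11100 = 9970.0 m; Δz/H = 9970.0/13440 = 0.74182.
P₂ = 365 × exp(−0.74182) = 365 × 0.47625 = 173.83 mmHg.

P ≈ 174 mmHg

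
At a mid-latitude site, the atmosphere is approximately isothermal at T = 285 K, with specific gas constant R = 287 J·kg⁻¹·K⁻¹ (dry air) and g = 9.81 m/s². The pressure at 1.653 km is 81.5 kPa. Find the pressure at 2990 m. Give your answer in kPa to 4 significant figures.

P ≈ 69.43 kPa

Scale height: H = RT/g = 287 × 285 / 9.81 = 8337.9 m.
Between two levels, P₂ = P₁ exp(−Δz/H) with Δz = z₂ − z₁.
Δz = 2990.0 − 1653.0 = 1337.0 m; Δz/H = 1337.0/8337.9 = 0.16035.
P₂ = 81.5 × exp(−0.16035) = 81.5 × 0.85185 = 69.426 kPa.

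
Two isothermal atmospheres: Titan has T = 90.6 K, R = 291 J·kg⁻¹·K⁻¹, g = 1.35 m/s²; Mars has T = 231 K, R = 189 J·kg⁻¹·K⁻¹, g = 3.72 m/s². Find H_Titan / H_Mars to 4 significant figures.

H = RT/g for each body.
H_Titan = 291 × 90.6 / 1.35 = 19529 m.
H_Mars = 189 × 231 / 3.72 = 11736 m.
H_Titan/H_Mars = 19529/11736 = 1.6640.

H_Titan/H_Mars ≈ 1.664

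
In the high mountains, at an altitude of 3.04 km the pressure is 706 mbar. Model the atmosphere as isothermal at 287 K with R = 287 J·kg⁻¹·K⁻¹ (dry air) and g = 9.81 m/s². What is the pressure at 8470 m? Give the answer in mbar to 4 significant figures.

Scale height: H = RT/g = 287 × 287 / 9.81 = 8396.4 m.
Between two levels, P₂ = P₁ exp(−Δz/H) with Δz = z₂ − z₁.
Δz = 8470.0 − 3040.0 = 5430.0 m; Δz/H = 5430.0/8396.4 = 0.64671.
P₂ = 706 × exp(−0.64671) = 706 × 0.52377 = 369.78 mbar.

P ≈ 369.8 mbar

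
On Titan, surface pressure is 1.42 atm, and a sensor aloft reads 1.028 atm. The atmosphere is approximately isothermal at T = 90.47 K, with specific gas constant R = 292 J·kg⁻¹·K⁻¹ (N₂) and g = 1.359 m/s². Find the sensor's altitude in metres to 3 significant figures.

Scale height: H = RT/g = 292 × 90.47 / 1.359 = 19439 m.
Invert the barometric formula: z = H ln(P₀/P).
P₀/P = 1.42/1.028 = 1.3813; ln(1.3813) = 0.32303.
z = 19439 × 0.32303 = 6279.4 m.

z ≈ 6280 m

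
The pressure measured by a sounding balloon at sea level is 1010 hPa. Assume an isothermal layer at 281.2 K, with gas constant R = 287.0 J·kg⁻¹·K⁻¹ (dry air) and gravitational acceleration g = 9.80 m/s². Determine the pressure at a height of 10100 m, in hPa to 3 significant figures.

P ≈ 296 hPa

Scale height: H = RT/g = 287.0 × 281.2 / 9.80 = 8235.1 m.
Barometric formula: P = P₀ exp(−z/H).
z/H = 10100/8235.1 = 1.2265; exp(−1.2265) = 0.29332.
P = 1010 × 0.29332 = 296.25 hPa.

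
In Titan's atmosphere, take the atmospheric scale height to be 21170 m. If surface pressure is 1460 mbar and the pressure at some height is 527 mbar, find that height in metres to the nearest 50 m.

z ≈ 21550 m

Invert the barometric formula: z = H ln(P₀/P).
P₀/P = 1460/527 = 2.7704; ln(2.7704) = 1.0190.
z = 21170 × 1.0190 = 21572 m.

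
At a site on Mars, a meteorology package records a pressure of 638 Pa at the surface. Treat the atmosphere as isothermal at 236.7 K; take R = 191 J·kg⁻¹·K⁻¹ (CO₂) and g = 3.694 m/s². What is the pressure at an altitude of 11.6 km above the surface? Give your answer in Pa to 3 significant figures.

Scale height: H = RT/g = 191 × 236.7 / 3.694 = 12239 m.
Barometric formula: P = P₀ exp(−z/H).
z/H = 11600/12239 = 0.94779; exp(−0.94779) = 0.38760.
P = 638 × 0.38760 = 247.29 Pa.

P ≈ 247 Pa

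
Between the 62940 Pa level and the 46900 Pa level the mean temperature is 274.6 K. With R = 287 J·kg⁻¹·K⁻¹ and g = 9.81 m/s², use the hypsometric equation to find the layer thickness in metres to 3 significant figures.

Hypsometric equation: Δz = (R T̄/g) ln(P₁/P₂).
R T̄/g = 287 × 274.6 / 9.81 = 8033.7 m.
ln(62940/46900) = ln(1.3420) = 0.29416.
Δz = 8033.7 × 0.29416 = 2363.2 m.

Δz ≈ 2360 m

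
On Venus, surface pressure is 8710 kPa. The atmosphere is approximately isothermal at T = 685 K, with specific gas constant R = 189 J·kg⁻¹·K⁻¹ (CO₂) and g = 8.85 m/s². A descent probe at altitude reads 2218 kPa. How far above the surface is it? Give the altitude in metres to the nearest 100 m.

z ≈ 20000 m

Scale height: H = RT/g = 189 × 685 / 8.85 = 14629 m.
Invert the barometric formula: z = H ln(P₀/P).
P₀/P = 8710/2218 = 3.9270; ln(3.9270) = 1.3679.
z = 14629 × 1.3679 = 20011 m.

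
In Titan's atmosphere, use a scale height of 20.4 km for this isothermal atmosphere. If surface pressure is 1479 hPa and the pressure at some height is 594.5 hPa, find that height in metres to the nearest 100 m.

z ≈ 18600 m

Invert the barometric formula: z = H ln(P₀/P).
P₀/P = 1479/594.5 = 2.4878; ln(2.4878) = 0.91140.
z = 20400 × 0.91140 = 18593 m.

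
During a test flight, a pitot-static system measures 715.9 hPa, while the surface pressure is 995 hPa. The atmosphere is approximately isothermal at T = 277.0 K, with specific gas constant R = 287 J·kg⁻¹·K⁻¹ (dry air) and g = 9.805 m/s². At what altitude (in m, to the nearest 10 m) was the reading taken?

z ≈ 2670 m

Scale height: H = RT/g = 287 × 277.0 / 9.805 = 8108.0 m.
Invert the barometric formula: z = H ln(P₀/P).
P₀/P = 995/715.9 = 1.3899; ln(1.3899) = 0.32923.
z = 8108.0 × 0.32923 = 2669.4 m.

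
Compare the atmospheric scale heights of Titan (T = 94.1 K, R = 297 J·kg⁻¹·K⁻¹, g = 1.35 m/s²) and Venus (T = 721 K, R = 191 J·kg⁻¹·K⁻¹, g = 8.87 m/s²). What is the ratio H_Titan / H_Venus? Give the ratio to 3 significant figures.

H_Titan/H_Venus ≈ 1.33

H = RT/g for each body.
H_Titan = 297 × 94.1 / 1.35 = 20702 m.
H_Venus = 191 × 721 / 8.87 = 15525 m.
H_Titan/H_Venus = 20702/15525 = 1.3335.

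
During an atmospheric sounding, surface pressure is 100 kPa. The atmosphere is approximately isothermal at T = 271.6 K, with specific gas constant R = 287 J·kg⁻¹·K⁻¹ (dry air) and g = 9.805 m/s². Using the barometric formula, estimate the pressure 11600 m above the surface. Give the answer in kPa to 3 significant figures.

Scale height: H = RT/g = 287 × 271.6 / 9.805 = 7949.9 m.
Barometric formula: P = P₀ exp(−z/H).
z/H = 11600/7949.9 = 1.4591; exp(−1.4591) = 0.23245.
P = 100 × 0.23245 = 23.245 kPa.

P ≈ 23.2 kPa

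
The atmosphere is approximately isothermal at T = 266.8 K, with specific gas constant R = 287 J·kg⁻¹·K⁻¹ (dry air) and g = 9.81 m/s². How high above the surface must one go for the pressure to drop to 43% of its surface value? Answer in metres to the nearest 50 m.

Scale height: H = RT/g = 287 × 266.8 / 9.81 = 7805.5 m.
Set P/P₀ = exp(−z/H) = 0.43, so z = −H ln(0.43).
−ln(0.43) = 0.84397; z = 7805.5 × 0.84397 = 6587.6 m.

z ≈ 6600 m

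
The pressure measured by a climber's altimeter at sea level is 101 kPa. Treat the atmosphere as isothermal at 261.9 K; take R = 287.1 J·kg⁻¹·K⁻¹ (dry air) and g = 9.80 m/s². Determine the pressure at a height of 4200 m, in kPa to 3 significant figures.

Scale height: H = RT/g = 287.1 × 261.9 / 9.80 = 7672.6 m.
Barometric formula: P = P₀ exp(−z/H).
z/H = 4200.0/7672.6 = 0.54740; exp(−0.54740) = 0.57845.
P = 101 × 0.57845 = 58.423 kPa.

P ≈ 58.4 kPa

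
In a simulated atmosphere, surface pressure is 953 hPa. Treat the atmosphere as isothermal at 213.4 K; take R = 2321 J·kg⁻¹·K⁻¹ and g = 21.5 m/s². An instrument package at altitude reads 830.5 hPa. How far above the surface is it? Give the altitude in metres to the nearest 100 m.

z ≈ 3200 m

Scale height: H = RT/g = 2321 × 213.4 / 21.5 = 23037 m.
Invert the barometric formula: z = H ln(P₀/P).
P₀/P = 953/830.5 = 1.1475; ln(1.1475) = 0.13759.
z = 23037 × 0.13759 = 3169.7 m.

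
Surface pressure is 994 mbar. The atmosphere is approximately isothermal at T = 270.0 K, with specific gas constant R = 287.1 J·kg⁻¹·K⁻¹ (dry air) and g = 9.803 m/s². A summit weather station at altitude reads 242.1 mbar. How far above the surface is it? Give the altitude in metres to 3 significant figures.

z ≈ 11200 m

Scale height: H = RT/g = 287.1 × 270.0 / 9.803 = 7907.5 m.
Invert the barometric formula: z = H ln(P₀/P).
P₀/P = 994/242.1 = 4.1057; ln(4.1057) = 1.4124.
z = 7907.5 × 1.4124 = 11169 m.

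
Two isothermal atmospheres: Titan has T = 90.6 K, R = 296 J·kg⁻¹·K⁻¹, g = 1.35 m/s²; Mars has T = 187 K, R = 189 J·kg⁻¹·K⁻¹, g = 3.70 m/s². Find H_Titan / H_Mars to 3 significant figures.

H = RT/g for each body.
H_Titan = 296 × 90.6 / 1.35 = 19865 m.
H_Mars = 189 × 187 / 3.70 = 9552.2 m.
H_Titan/H_Mars = 19865/9552.2 = 2.0796.

H_Titan/H_Mars ≈ 2.08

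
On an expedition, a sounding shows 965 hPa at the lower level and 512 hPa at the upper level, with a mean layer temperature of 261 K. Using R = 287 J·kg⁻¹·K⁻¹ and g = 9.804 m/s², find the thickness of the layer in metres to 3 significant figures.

Hypsometric equation: Δz = (R T̄/g) ln(P₁/P₂).
R T̄/g = 287 × 261 / 9.804 = 7640.5 m.
ln(965/512) = ln(1.8848) = 0.63382.
Δz = 7640.5 × 0.63382 = 4842.7 m.

Δz ≈ 4840 m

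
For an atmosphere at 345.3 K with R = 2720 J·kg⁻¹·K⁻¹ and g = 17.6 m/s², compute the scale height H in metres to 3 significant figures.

The scale height of an isothermal atmosphere is H = RT/g.
H = 2720 × 345.3 / 17.6 = 939220/17.6 = 53365 m.

H ≈ 53400 m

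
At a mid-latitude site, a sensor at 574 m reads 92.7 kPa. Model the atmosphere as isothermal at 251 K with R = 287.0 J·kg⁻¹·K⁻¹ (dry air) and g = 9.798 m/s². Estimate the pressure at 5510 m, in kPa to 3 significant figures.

Scale height: H = RT/g = 287.0 × 251 / 9.798 = 7352.2 m.
Between two levels, P₂ = P₁ exp(−Δz/H) with Δz = z₂ − z₁.
Δz = 5510.0 − 574.00 = 4936.0 m; Δz/H = 4936.0/7352.2 = 0.67136.
P₂ = 92.7 × exp(−0.67136) = 92.7 × 0.51101 = 47.371 kPa.

P ≈ 47.4 kPa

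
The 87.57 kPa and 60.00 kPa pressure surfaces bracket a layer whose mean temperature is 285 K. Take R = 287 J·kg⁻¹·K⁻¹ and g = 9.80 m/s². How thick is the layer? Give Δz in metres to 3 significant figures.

Δz ≈ 3160 m

Hypsometric equation: Δz = (R T̄/g) ln(P₁/P₂).
R T̄/g = 287 × 285 / 9.80 = 8346.4 m.
ln(87.57/60.00) = ln(1.4595) = 0.37809.
Δz = 8346.4 × 0.37809 = 3155.7 m.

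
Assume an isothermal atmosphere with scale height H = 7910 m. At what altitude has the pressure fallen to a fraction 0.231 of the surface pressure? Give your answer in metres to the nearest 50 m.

z ≈ 11600 m

Set P/P₀ = exp(−z/H) = 0.231, so z = −H ln(0.231).
−ln(0.231) = 1.4653; z = 7910.0 × 1.4653 = 11591 m.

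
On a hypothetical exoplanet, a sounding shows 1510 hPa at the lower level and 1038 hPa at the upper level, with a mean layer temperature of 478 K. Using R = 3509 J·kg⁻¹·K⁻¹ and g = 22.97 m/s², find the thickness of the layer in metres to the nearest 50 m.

Δz ≈ 27350 m

Hypsometric equation: Δz = (R T̄/g) ln(P₁/P₂).
R T̄/g = 3509 × 478 / 22.97 = 73021 m.
ln(1510/1038) = ln(1.4547) = 0.37480.
Δz = 73021 × 0.37480 = 27368 m.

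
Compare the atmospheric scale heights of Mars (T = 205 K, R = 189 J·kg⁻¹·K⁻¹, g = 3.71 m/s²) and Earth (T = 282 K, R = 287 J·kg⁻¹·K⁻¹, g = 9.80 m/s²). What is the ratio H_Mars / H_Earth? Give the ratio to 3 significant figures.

H = RT/g for each body.
H_Mars = 189 × 205 / 3.71 = 10443 m.
H_Earth = 287 × 282 / 9.80 = 8258.6 m.
H_Mars/H_Earth = 10443/8258.6 = 1.2645.

H_Mars/H_Earth ≈ 1.26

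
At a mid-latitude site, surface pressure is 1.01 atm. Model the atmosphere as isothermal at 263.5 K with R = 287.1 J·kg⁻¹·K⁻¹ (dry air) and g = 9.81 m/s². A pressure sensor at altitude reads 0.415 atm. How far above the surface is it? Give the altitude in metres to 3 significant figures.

Scale height: H = RT/g = 287.1 × 263.5 / 9.81 = 7711.6 m.
Invert the barometric formula: z = H ln(P₀/P).
P₀/P = 1.01/0.415 = 2.4337; ln(2.4337) = 0.88941.
z = 7711.6 × 0.88941 = 6858.8 m.

z ≈ 6860 m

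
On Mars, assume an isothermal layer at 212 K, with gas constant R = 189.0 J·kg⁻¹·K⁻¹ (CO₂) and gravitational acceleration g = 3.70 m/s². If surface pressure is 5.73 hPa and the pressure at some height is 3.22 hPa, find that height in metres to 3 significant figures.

z ≈ 6240 m

Scale height: H = RT/g = 189.0 × 212 / 3.70 = 10829 m.
Invert the barometric formula: z = H ln(P₀/P).
P₀/P = 5.73/3.22 = 1.7795; ln(1.7795) = 0.57633.
z = 10829 × 0.57633 = 6241.1 m.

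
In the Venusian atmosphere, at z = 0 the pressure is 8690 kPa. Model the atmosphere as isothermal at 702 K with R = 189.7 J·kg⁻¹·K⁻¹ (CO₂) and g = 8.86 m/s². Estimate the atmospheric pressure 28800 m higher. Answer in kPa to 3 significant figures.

P ≈ 1280 kPa

Scale height: H = RT/g = 189.7 × 702 / 8.86 = 15030 m.
Barometric formula: P = P₀ exp(−z/H).
z/H = 28800/15030 = 1.9162; exp(−1.9162) = 0.14717.
P = 8690 × 0.14717 = 1278.9 kPa.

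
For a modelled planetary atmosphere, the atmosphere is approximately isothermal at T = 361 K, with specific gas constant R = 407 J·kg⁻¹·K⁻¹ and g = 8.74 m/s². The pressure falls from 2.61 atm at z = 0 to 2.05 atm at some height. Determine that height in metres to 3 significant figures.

Scale height: H = RT/g = 407 × 361 / 8.74 = 16811 m.
Invert the barometric formula: z = H ln(P₀/P).
P₀/P = 2.61/2.05 = 1.2732; ln(1.2732) = 0.24153.
z = 16811 × 0.24153 = 4060.4 m.

z ≈ 4060 m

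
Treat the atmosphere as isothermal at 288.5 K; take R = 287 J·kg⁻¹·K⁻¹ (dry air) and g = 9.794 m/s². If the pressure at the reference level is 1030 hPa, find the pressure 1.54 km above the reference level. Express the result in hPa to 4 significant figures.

P ≈ 858.5 hPa

Scale height: H = RT/g = 287 × 288.5 / 9.794 = 8454.1 m.
Barometric formula: P = P₀ exp(−z/H).
z/H = 1540.0/8454.1 = 0.18216; exp(−0.18216) = 0.83347.
P = 1030 × 0.83347 = 858.47 hPa.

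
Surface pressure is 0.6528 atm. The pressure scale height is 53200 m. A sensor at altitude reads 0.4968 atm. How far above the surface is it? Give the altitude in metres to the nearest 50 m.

Invert the barometric formula: z = H ln(P₀/P).
P₀/P = 0.6528/0.4968 = 1.3140; ln(1.3140) = 0.27308.
z = 53200 × 0.27308 = 14528 m.

z ≈ 14550 m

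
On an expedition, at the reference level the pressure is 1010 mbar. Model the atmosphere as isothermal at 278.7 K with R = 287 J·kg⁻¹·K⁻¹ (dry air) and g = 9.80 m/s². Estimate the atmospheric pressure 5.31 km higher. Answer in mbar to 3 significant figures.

P ≈ 527 mbar

Scale height: H = RT/g = 287 × 278.7 / 9.80 = 8161.9 m.
Barometric formula: P = P₀ exp(−z/H).
z/H = 5310.0/8161.9 = 0.65058; exp(−0.65058) = 0.52174.
P = 1010 × 0.52174 = 526.96 mbar.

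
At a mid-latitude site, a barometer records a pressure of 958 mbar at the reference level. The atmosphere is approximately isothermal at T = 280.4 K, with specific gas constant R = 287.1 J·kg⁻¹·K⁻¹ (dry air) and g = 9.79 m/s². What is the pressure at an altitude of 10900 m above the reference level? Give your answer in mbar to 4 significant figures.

Scale height: H = RT/g = 287.1 × 280.4 / 9.79 = 8223.0 m.
Barometric formula: P = P₀ exp(−z/H).
z/H = 10900/8223.0 = 1.3256; exp(−1.3256) = 0.26564.
P = 958 × 0.26564 = 254.48 mbar.

P ≈ 254.5 mbar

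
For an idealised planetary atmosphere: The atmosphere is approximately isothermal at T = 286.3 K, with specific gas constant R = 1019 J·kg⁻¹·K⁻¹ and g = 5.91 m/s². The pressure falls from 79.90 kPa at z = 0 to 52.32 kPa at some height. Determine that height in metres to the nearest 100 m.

z ≈ 20900 m

Scale height: H = RT/g = 1019 × 286.3 / 5.91 = 49364 m.
Invert the barometric formula: z = H ln(P₀/P).
P₀/P = 79.90/52.32 = 1.5271; ln(1.5271) = 0.42337.
z = 49364 × 0.42337 = 20899 m.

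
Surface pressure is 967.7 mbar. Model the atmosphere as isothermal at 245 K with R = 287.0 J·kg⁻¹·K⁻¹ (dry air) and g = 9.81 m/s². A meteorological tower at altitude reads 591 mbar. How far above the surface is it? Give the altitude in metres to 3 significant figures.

z ≈ 3530 m

Scale height: H = RT/g = 287.0 × 245 / 9.81 = 7167.7 m.
Invert the barometric formula: z = H ln(P₀/P).
P₀/P = 967.7/591 = 1.6374; ln(1.6374) = 0.49311.
z = 7167.7 × 0.49311 = 3534.5 m.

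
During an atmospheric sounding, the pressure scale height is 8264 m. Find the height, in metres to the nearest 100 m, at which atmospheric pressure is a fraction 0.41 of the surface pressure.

Set P/P₀ = exp(−z/H) = 0.41, so z = −H ln(0.41).
−ln(0.41) = 0.89160; z = 8264.0 × 0.89160 = 7368.2 m.

z ≈ 7400 m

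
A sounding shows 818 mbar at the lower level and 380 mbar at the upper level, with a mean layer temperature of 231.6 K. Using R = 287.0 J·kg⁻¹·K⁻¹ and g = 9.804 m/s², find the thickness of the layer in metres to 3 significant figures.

Δz ≈ 5200 m

Hypsometric equation: Δz = (R T̄/g) ln(P₁/P₂).
R T̄/g = 287.0 × 231.6 / 9.804 = 6779.8 m.
ln(818/380) = ln(2.1526) = 0.76668.
Δz = 6779.8 × 0.76668 = 5197.9 m.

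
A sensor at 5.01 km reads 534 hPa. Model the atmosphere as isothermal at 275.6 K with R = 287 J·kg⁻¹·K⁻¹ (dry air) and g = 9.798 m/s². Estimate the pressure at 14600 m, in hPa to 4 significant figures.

P ≈ 162.8 hPa

Scale height: H = RT/g = 287 × 275.6 / 9.798 = 8072.8 m.
Between two levels, P₂ = P₁ exp(−Δz/H) with Δz = z₂ − z₁.
Δz = 14600 − 5010.0 = 9590.0 m; Δz/H = 9590.0/8072.8 = 1.1879.
P₂ = 534 × exp(−1.1879) = 534 × 0.30486 = 162.80 hPa.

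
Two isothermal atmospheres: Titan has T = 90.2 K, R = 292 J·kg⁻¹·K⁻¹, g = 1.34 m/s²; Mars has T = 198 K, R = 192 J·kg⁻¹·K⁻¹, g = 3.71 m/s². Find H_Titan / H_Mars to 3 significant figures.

H_Titan/H_Mars ≈ 1.92

H = RT/g for each body.
H_Titan = 292 × 90.2 / 1.34 = 19656 m.
H_Mars = 192 × 198 / 3.71 = 10247 m.
H_Titan/H_Mars = 19656/10247 = 1.9182.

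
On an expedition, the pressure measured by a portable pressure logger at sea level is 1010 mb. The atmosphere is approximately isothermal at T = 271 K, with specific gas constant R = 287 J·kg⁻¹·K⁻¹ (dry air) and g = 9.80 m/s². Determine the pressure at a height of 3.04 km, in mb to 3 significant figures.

Scale height: H = RT/g = 287 × 271 / 9.80 = 7936.4 m.
Barometric formula: P = P₀ exp(−z/H).
z/H = 3040.0/7936.4 = 0.38305; exp(−0.38305) = 0.68178.
P = 1010 × 0.68178 = 688.60 mb.

P ≈ 689 mb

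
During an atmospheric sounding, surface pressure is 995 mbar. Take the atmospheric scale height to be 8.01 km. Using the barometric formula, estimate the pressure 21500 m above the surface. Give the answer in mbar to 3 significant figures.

P ≈ 67.9 mbar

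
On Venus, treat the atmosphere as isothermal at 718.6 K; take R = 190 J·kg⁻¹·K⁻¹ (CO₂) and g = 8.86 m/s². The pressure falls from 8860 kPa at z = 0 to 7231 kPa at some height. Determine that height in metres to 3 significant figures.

z ≈ 3130 m

Scale height: H = RT/g = 190 × 718.6 / 8.86 = 15410 m.
Invert the barometric formula: z = H ln(P₀/P).
P₀/P = 8860/7231 = 1.2253; ln(1.2253) = 0.20319.
z = 15410 × 0.20319 = 3131.2 m.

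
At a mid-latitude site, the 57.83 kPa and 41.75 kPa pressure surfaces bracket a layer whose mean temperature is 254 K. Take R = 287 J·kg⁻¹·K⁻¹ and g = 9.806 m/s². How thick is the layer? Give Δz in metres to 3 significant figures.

Δz ≈ 2420 m

Hypsometric equation: Δz = (R T̄/g) ln(P₁/P₂).
R T̄/g = 287 × 254 / 9.806 = 7434.0 m.
ln(57.83/41.75) = ln(1.3851) = 0.32577.
Δz = 7434.0 × 0.32577 = 2421.8 m.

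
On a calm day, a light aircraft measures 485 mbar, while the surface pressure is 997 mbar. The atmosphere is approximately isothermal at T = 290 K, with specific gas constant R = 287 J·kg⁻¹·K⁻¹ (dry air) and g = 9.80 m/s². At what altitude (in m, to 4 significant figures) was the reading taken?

z ≈ 6120 m

Scale height: H = RT/g = 287 × 290 / 9.80 = 8492.9 m.
Invert the barometric formula: z = H ln(P₀/P).
P₀/P = 997/485 = 2.0557; ln(2.0557) = 0.72062.
z = 8492.9 × 0.72062 = 6120.2 m.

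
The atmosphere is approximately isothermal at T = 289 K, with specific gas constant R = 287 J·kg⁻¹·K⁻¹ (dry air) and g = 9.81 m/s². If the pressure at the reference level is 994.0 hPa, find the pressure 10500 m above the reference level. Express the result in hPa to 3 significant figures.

P ≈ 287 hPa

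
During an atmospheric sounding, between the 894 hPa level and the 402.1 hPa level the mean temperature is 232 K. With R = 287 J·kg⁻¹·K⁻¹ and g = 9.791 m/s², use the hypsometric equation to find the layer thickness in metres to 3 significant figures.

Hypsometric equation: Δz = (R T̄/g) ln(P₁/P₂).
R T̄/g = 287 × 232 / 9.791 = 6800.5 m.
ln(894/402.1) = ln(2.2233) = 0.79899.
Δz = 6800.5 × 0.79899 = 5433.5 m.

Δz ≈ 5430 m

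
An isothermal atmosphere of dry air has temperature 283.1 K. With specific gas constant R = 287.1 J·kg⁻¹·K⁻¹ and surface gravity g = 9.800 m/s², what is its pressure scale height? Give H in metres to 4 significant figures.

H ≈ 8294 m

The scale height of an isothermal atmosphere is H = RT/g.
H = 287.1 × 283.1 / 9.800 = 81278/9.800 = 8293.7 m.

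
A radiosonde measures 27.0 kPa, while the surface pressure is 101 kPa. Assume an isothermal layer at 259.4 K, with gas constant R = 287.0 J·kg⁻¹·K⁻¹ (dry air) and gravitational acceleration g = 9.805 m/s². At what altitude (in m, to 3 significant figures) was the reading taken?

z ≈ 10000 m

Scale height: H = RT/g = 287.0 × 259.4 / 9.805 = 7592.8 m.
Invert the barometric formula: z = H ln(P₀/P).
P₀/P = 101/27.0 = 3.7407; ln(3.7407) = 1.3193.
z = 7592.8 × 1.3193 = 10017 m.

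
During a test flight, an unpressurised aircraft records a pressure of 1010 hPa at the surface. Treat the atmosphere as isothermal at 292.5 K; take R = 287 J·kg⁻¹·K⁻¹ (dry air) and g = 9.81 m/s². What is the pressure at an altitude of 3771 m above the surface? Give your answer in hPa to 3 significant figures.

P ≈ 650 hPa

Scale height: H = RT/g = 287 × 292.5 / 9.81 = 8557.3 m.
Barometric formula: P = P₀ exp(−z/H).
z/H = 3771.0/8557.3 = 0.44068; exp(−0.44068) = 0.64360.
P = 1010 × 0.64360 = 650.04 hPa.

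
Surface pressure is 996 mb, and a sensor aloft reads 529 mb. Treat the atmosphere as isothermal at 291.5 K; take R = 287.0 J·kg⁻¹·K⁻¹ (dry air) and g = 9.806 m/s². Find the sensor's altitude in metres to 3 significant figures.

z ≈ 5400 m

Scale height: H = RT/g = 287.0 × 291.5 / 9.806 = 8531.6 m.
Invert the barometric formula: z = H ln(P₀/P).
P₀/P = 996/529 = 1.8828; ln(1.8828) = 0.63276.
z = 8531.6 × 0.63276 = 5398.5 m.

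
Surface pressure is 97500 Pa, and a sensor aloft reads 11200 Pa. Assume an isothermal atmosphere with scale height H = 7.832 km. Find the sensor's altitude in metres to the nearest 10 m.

Invert the barometric formula: z = H ln(P₀/P).
P₀/P = 97500/11200 = 8.7054; ln(8.7054) = 2.1639.
z = 7832.0 × 2.1639 = 16948 m.

z ≈ 16950 m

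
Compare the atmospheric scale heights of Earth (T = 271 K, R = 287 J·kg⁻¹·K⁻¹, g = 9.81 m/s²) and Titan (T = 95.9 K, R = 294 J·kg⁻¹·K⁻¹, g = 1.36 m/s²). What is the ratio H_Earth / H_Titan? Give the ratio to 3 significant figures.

H = RT/g for each body.
H_Earth = 287 × 271 / 9.81 = 7928.3 m.
H_Titan = 294 × 95.9 / 1.36 = 20731 m.
H_Earth/H_Titan = 7928.3/20731 = 0.38244.

H_Earth/H_Titan ≈ 0.382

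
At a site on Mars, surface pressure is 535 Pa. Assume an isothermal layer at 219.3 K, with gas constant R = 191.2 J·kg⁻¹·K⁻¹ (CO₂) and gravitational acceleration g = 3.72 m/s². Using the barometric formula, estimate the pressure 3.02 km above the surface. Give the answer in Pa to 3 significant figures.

P ≈ 409 Pa

Scale height: H = RT/g = 191.2 × 219.3 / 3.72 = 11272 m.
Barometric formula: P = P₀ exp(−z/H).
z/H = 3020.0/11272 = 0.26792; exp(−0.26792) = 0.76497.
P = 535 × 0.76497 = 409.26 Pa.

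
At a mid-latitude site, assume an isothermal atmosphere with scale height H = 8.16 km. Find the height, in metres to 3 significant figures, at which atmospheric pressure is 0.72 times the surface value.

z ≈ 2680 m

Set P/P₀ = exp(−z/H) = 0.72, so z = −H ln(0.72).
−ln(0.72) = 0.32850; z = 8160.0 × 0.32850 = 2680.6 m.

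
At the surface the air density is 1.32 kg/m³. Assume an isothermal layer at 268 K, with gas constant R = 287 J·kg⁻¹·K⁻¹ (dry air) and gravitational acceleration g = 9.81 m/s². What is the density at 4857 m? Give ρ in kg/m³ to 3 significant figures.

ρ ≈ 0.710 kg/m³

Scale height: H = RT/g = 287 × 268 / 9.81 = 7840.6 m.
In an isothermal atmosphere, density decays like pressure: ρ = ρ₀ exp(−z/H).
z/H = 4857.0/7840.6 = 0.61947; exp(−0.61947) = 0.53823.
ρ = 1.32 × 0.53823 = 0.71046 kg/m³.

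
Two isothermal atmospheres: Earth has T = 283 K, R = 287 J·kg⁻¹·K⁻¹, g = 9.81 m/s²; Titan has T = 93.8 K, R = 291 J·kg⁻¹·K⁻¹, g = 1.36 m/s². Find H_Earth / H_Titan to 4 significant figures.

H_Earth/H_Titan ≈ 0.4125

H = RT/g for each body.
H_Earth = 287 × 283 / 9.81 = 8279.4 m.
H_Titan = 291 × 93.8 / 1.36 = 20070 m.
H_Earth/H_Titan = 8279.4/20070 = 0.41253.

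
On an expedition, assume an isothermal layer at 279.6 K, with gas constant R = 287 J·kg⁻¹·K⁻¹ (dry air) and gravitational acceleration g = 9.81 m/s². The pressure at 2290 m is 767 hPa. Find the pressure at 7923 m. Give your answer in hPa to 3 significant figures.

P ≈ 385 hPa

Scale height: H = RT/g = 287 × 279.6 / 9.81 = 8179.9 m.
Between two levels, P₂ = P₁ exp(−Δz/H) with Δz = z₂ − z₁.
Δz = 7923.0 − 2290.0 = 5633.0 m; Δz/H = 5633.0/8179.9 = 0.68864.
P₂ = 767 × exp(−0.68864) = 767 × 0.50226 = 385.23 hPa.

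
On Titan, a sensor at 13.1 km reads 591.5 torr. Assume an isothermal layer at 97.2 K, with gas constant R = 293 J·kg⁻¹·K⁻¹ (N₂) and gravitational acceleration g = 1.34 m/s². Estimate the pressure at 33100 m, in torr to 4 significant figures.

Scale height: H = RT/g = 293 × 97.2 / 1.34 = 21253 m.
Between two levels, P₂ = P₁ exp(−Δz/H) with Δz = z₂ − z₁.
Δz = 33100 − 13100 = 20000 m; Δz/H = 20000/21253 = 0.94104.
P₂ = 591.5 × exp(−0.94104) = 591.5 × 0.39022 = 230.82 torr.

P ≈ 230.8 torr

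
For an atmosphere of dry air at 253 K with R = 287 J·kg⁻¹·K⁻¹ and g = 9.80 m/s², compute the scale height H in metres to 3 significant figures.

The scale height of an isothermal atmosphere is H = RT/g.
H = 287 × 253 / 9.80 = 72611/9.80 = 7409.3 m.

H ≈ 7410 m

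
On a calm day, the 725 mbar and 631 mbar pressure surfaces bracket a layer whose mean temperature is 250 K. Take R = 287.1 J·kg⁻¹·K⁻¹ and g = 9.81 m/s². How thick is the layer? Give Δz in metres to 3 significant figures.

Δz ≈ 1020 m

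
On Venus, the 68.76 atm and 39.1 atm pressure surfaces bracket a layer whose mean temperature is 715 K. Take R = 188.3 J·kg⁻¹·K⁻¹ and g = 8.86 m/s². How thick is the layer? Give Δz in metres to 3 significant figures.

Δz ≈ 8580 m

Hypsometric equation: Δz = (R T̄/g) ln(P₁/P₂).
R T̄/g = 188.3 × 715 / 8.86 = 15196 m.
ln(68.76/39.1) = ln(1.7586) = 0.56452.
Δz = 15196 × 0.56452 = 8578.4 m.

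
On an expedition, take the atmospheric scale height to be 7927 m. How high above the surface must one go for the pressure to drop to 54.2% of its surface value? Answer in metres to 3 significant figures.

z ≈ 4860 m

Set P/P₀ = exp(−z/H) = 0.542, so z = −H ln(0.542).
−ln(0.542) = 0.61249; z = 7927.0 × 0.61249 = 4855.2 m.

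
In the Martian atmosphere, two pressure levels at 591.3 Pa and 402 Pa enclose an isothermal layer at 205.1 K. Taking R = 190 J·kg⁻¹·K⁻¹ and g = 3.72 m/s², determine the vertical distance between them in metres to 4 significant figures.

Δz ≈ 4042 m

Hypsometric equation: Δz = (R T̄/g) ln(P₁/P₂).
R T̄/g = 190 × 205.1 / 3.72 = 10476 m.
ln(591.3/402) = ln(1.4709) = 0.38587.
Δz = 10476 × 0.38587 = 4042.4 m.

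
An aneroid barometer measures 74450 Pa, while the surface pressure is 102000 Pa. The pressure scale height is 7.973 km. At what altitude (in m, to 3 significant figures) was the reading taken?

z ≈ 2510 m

Invert the barometric formula: z = H ln(P₀/P).
P₀/P = 102000/74450 = 1.3700; ln(1.3700) = 0.31481.
z = 7973.0 × 0.31481 = 2510.0 m.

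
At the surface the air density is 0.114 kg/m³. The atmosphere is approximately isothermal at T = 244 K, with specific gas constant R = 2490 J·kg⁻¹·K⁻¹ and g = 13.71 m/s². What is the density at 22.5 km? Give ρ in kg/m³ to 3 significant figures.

ρ ≈ 0.0686 kg/m³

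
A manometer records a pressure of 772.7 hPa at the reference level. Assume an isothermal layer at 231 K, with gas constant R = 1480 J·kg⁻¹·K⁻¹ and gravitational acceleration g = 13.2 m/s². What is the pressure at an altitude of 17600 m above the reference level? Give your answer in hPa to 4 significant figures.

Scale height: H = RT/g = 1480 × 231 / 13.2 = 25900 m.
Barometric formula: P = P₀ exp(−z/H).
z/H = 17600/25900 = 0.67954; exp(−0.67954) = 0.50685.
P = 772.7 × 0.50685 = 391.64 hPa.

P ≈ 391.6 hPa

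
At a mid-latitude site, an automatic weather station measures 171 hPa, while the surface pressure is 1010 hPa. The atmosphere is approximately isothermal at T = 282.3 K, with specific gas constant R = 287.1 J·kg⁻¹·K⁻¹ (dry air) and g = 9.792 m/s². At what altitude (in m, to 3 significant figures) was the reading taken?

z ≈ 14700 m

Scale height: H = RT/g = 287.1 × 282.3 / 9.792 = 8277.0 m.
Invert the barometric formula: z = H ln(P₀/P).
P₀/P = 1010/171 = 5.9064; ln(5.9064) = 1.7760.
z = 8277.0 × 1.7760 = 14700 m.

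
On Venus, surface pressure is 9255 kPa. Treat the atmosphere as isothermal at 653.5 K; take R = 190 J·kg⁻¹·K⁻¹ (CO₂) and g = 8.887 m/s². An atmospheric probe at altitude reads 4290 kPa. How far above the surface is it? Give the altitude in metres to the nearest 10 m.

Scale height: H = RT/g = 190 × 653.5 / 8.887 = 13972 m.
Invert the barometric formula: z = H ln(P₀/P).
P₀/P = 9255/4290 = 2.1573; ln(2.1573) = 0.76886.
z = 13972 × 0.76886 = 10743 m.

z ≈ 10740 m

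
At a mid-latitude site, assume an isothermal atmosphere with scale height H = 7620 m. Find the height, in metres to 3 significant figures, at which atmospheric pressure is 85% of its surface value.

Set P/P₀ = exp(−z/H) = 0.85, so z = −H ln(0.85).
−ln(0.85) = 0.16252; z = 7620.0 × 0.16252 = 1238.4 m.

z ≈ 1240 m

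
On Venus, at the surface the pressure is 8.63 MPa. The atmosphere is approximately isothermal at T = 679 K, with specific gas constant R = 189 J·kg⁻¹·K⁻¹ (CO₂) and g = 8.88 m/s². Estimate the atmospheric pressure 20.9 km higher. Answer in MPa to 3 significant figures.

Scale height: H = RT/g = 189 × 679 / 8.88 = 14452 m.
Barometric formula: P = P₀ exp(−z/H).
z/H = 20900/14452 = 1.4462; exp(−1.4462) = 0.23546.
P = 8.63 × 0.23546 = 2.0320 MPa.

P ≈ 2.03 MPa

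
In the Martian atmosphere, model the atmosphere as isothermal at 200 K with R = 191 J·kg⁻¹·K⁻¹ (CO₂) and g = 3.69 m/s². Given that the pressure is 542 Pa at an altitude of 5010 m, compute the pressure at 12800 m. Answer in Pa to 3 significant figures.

Scale height: H = RT/g = 191 × 200 / 3.69 = 10352 m.
Between two levels, P₂ = P₁ exp(−Δz/H) with Δz = z₂ − z₁.
Δz = 12800 − 5010.0 = 7790.0 m; Δz/H = 7790.0/10352 = 0.75251.
P₂ = 542 × exp(−0.75251) = 542 × 0.47118 = 255.38 Pa.

P ≈ 255 Pa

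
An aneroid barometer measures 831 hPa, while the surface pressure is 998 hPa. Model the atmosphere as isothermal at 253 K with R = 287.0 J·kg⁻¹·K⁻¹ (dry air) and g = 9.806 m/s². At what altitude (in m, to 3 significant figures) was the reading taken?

Scale height: H = RT/g = 287.0 × 253 / 9.806 = 7404.8 m.
Invert the barometric formula: z = H ln(P₀/P).
P₀/P = 998/831 = 1.2010; ln(1.2010) = 0.18315.
z = 7404.8 × 0.18315 = 1356.2 m.

z ≈ 1360 m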